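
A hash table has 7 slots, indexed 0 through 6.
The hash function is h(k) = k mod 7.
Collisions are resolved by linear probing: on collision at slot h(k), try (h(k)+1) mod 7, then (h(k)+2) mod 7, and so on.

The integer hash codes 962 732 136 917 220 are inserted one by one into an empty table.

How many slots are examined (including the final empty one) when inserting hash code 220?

962: h=3 -> slot 3
732: h=4 -> slot 4
136: h=3, probe 3,4,5 -> slot 5
917: h=0 -> slot 0
220: h=3, probe 3,4,5,6 -> slot 6
Table: [917, ., ., 962, 732, 136, 220]

4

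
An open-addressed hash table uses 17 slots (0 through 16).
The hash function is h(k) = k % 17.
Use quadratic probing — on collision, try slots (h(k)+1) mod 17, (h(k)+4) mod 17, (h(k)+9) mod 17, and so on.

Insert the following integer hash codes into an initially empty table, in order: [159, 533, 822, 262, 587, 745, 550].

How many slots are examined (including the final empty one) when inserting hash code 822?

3

159: h=6 => slot 6
533: h=6, probe 6,7 => slot 7
822: h=6, probe 6,7,10 => slot 10
262: h=7, probe 7,8 => slot 8
587: h=9 => slot 9
745: h=14 => slot 14
550: h=6, probe 6,7,10,15 => slot 15
Table: [_, _, _, _, _, _, 159, 533, 262, 587, 822, _, _, _, 745, 550, _]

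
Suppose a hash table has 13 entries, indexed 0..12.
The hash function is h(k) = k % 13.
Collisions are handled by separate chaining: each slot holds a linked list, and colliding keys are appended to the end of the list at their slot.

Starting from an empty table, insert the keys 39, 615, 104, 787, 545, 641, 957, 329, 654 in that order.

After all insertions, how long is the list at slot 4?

39 -> bucket 0
615 -> bucket 4
104 -> bucket 0 (collision)
787 -> bucket 7
545 -> bucket 12
641 -> bucket 4 (collision)
957 -> bucket 8
329 -> bucket 4 (collision)
654 -> bucket 4 (collision)
Final buckets:
0: 39 -> 104
1: -
2: -
3: -
4: 615 -> 641 -> 329 -> 654
5: -
6: -
7: 787
8: 957
9: -
10: -
11: -
12: 545

4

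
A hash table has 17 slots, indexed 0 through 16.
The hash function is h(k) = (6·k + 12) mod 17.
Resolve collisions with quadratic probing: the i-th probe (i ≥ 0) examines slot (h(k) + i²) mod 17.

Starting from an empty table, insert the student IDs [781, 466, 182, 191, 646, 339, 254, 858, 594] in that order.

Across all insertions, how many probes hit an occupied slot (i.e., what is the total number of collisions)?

781 hashes to 6; slot 6 is free -> place at 6.
466 hashes to 3; slot 3 is free -> place at 3.
182 hashes to 16; slot 16 is free -> place at 16.
191 hashes to 2; slot 2 is free -> place at 2.
646 hashes to 12; slot 12 is free -> place at 12.
339 hashes to 6; 6 taken -> place at 7.
254 hashes to 6; 6,7 taken -> place at 10.
858 hashes to 9; slot 9 is free -> place at 9.
594 hashes to 6; 6,7,10 taken -> place at 15.
Table: [., ., 191, 466, ., ., 781, 339, ., 858, 254, ., 646, ., ., 594, 182]

6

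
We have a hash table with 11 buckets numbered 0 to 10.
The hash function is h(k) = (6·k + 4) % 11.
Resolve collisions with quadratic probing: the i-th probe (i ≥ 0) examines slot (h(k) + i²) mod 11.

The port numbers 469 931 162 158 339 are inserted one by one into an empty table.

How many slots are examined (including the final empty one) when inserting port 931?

2

469 hashes to 2; slot 2 is free → place at 2.
931 hashes to 2; 2 taken → place at 3.
162 hashes to 8; slot 8 is free → place at 8.
158 hashes to 6; slot 6 is free → place at 6.
339 hashes to 3; 3 taken → place at 4.
Table: [-, -, 469, 931, 339, -, 158, -, 162, -, -]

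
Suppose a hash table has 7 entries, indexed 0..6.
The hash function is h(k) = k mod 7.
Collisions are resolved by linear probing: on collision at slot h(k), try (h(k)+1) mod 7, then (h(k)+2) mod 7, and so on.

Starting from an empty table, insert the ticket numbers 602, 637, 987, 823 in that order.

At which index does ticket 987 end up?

2

602: h=0 -> slot 0
637: h=0, probe 0,1 -> slot 1
987: h=0, probe 0,1,2 -> slot 2
823: h=4 -> slot 4
Table: [602, 637, 987, _, 823, _, _]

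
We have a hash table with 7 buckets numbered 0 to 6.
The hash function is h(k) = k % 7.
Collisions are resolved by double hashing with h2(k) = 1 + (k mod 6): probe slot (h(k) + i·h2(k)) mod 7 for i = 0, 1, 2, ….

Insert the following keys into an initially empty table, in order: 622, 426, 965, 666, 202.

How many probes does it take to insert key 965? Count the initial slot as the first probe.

2

Insert 622: h=6, slot 6 empty -> index 6.
Insert 426: h=6, h2=1, slot 6 occupied -> index 0.
Insert 965: h=6, h2=6, slot 6 occupied -> index 5.
Insert 666: h=1, slot 1 empty -> index 1.
Insert 202: h=6, h2=5, slot 6 occupied -> index 4.
Table: [426, 666, _, _, 202, 965, 622]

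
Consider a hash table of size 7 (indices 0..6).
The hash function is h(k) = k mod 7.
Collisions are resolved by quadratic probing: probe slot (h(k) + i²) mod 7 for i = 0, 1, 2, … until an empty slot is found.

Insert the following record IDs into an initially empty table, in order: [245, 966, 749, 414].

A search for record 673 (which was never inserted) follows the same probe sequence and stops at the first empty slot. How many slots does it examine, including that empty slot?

245 hashes to 0; slot 0 is free => place at 0.
966 hashes to 0; 0 taken => place at 1.
749 hashes to 0; 0,1 taken => place at 4.
414 hashes to 1; 1 taken => place at 2.
Table: [245, 966, 414, ∅, 749, ∅, ∅]
Lookup 673: h=1, probe 1,2,5 → slot 5 empty, not found.

3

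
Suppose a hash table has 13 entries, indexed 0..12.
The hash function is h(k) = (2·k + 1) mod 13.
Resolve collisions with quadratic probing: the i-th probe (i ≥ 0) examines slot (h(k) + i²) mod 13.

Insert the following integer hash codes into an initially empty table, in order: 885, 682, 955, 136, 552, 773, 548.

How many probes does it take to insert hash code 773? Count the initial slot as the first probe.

6

Insert 885: h=3, slot 3 empty => index 3.
Insert 682: h=0, slot 0 empty => index 0.
Insert 955: h=0, slot 0 occupied => index 1.
Insert 136: h=0, slots 0,1 occupied => index 4.
Insert 552: h=0, slots 0,1,4 occupied => index 9.
Insert 773: h=0, slots 0,1,4,9,3 occupied => index 12.
Insert 548: h=5, slot 5 empty => index 5.
Table: [682, 955, -, 885, 136, 548, -, -, -, 552, -, -, 773]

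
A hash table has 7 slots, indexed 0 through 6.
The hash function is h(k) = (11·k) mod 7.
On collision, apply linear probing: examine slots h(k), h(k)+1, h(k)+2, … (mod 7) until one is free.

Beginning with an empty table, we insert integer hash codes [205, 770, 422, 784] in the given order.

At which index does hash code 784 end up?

205: h=1 -> slot 1
770: h=0 -> slot 0
422: h=1, probe 1,2 -> slot 2
784: h=0, probe 0,1,2,3 -> slot 3
Table: [770, 205, 422, 784, ∅, ∅, ∅]

3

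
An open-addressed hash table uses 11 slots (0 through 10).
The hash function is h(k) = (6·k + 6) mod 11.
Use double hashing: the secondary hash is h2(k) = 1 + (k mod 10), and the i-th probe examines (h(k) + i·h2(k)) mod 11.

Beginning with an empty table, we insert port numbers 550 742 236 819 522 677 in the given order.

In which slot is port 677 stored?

0

Insert 550: h=6, slot 6 empty -> index 6.
Insert 742: h=3, slot 3 empty -> index 3.
Insert 236: h=3, h2=7, slot 3 occupied -> index 10.
Insert 819: h=3, h2=10, slot 3 occupied -> index 2.
Insert 522: h=3, h2=3, slots 3,6 occupied -> index 9.
Insert 677: h=9, h2=8, slots 9,6,3 occupied -> index 0.
Table: [677, —, 819, 742, —, —, 550, —, —, 522, 236]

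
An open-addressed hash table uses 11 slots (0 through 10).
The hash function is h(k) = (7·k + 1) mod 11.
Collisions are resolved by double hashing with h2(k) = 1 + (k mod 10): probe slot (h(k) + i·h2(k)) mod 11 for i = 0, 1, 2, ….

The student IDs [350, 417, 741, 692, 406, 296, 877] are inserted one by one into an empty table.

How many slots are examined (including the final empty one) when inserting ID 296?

350: h=9 -> slot 9
417: h=5 -> slot 5
741: h=7 -> slot 7
692: h=5, h2=3, probe 5,8 -> slot 8
406: h=5, h2=7, probe 5,1 -> slot 1
296: h=5, h2=7, probe 5,1,8,4 -> slot 4
877: h=2 -> slot 2
Table: [., 406, 877, ., 296, 417, ., 741, 692, 350, .]

4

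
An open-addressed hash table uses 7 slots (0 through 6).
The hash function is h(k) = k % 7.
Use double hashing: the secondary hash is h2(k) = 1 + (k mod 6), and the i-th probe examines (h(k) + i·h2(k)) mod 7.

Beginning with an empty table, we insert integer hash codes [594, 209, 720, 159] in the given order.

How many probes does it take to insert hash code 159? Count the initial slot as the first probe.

Insert 594: h=6, slot 6 empty -> index 6.
Insert 209: h=6, h2=6, slot 6 occupied -> index 5.
Insert 720: h=6, h2=1, slot 6 occupied -> index 0.
Insert 159: h=5, h2=4, slot 5 occupied -> index 2.
Table: [720, -, 159, -, -, 209, 594]

2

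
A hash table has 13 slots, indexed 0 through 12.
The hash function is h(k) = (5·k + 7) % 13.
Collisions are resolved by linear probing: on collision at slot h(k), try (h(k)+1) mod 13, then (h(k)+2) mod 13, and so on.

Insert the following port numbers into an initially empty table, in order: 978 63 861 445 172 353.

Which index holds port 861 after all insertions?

978: h=9 -> slot 9
63: h=10 -> slot 10
861: h=9, probe 9,10,11 -> slot 11
445: h=9, probe 9,10,11,12 -> slot 12
172: h=9, probe 9,10,11,12,0 -> slot 0
353: h=4 -> slot 4
Table: [172, ., ., ., 353, ., ., ., ., 978, 63, 861, 445]

11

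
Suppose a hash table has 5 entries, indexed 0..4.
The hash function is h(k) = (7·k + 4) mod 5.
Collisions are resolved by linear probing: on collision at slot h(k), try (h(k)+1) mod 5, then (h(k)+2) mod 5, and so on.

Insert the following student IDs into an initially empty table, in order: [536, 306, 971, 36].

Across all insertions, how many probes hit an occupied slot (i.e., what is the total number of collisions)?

Insert 536: h=1, slot 1 empty => index 1.
Insert 306: h=1, slot 1 occupied => index 2.
Insert 971: h=1, slots 1,2 occupied => index 3.
Insert 36: h=1, slots 1,2,3 occupied => index 4.
Table: [∅, 536, 306, 971, 36]

6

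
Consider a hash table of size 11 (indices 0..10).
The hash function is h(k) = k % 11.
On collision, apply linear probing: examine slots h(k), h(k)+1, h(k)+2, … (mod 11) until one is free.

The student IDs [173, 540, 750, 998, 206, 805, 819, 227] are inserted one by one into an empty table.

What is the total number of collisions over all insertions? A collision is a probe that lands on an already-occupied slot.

173: h=8 => slot 8
540: h=1 => slot 1
750: h=2 => slot 2
998: h=8, probe 8,9 => slot 9
206: h=8, probe 8,9,10 => slot 10
805: h=2, probe 2,3 => slot 3
819: h=5 => slot 5
227: h=7 => slot 7
Table: [-, 540, 750, 805, -, 819, -, 227, 173, 998, 206]

4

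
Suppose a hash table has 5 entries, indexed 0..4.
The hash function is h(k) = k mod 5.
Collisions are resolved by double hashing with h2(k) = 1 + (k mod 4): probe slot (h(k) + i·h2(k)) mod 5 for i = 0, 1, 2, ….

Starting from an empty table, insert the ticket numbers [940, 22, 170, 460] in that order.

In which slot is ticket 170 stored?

940 hashes to 0; slot 0 is free => place at 0.
22 hashes to 2; slot 2 is free => place at 2.
170 hashes to 0, h2=3; 0 taken => place at 3.
460 hashes to 0, h2=1; 0 taken => place at 1.
Table: [940, 460, 22, 170, ∅]

3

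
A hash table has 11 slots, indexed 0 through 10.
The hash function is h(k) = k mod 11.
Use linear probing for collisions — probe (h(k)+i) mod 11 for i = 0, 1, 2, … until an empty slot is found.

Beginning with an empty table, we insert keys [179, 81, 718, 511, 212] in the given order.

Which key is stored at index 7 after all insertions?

212

Insert 179: h=3, slot 3 empty -> index 3.
Insert 81: h=4, slot 4 empty -> index 4.
Insert 718: h=3, slots 3,4 occupied -> index 5.
Insert 511: h=5, slot 5 occupied -> index 6.
Insert 212: h=3, slots 3,4,5,6 occupied -> index 7.
Table: [-, -, -, 179, 81, 718, 511, 212, -, -, -]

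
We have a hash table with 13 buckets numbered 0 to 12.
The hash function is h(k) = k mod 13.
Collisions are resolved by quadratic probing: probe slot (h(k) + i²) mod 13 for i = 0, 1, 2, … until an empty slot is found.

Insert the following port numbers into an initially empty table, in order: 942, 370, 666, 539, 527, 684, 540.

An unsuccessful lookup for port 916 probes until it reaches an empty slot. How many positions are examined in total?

942 hashes to 6; slot 6 is free -> place at 6.
370 hashes to 6; 6 taken -> place at 7.
666 hashes to 3; slot 3 is free -> place at 3.
539 hashes to 6; 6,7 taken -> place at 10.
527 hashes to 7; 7 taken -> place at 8.
684 hashes to 8; 8 taken -> place at 9.
540 hashes to 7; 7,8 taken -> place at 11.
Table: [-, -, -, 666, -, -, 942, 370, 527, 684, 539, 540, -]
Lookup 916: h=6, probe 6,7,10,2 → slot 2 empty, not found.

4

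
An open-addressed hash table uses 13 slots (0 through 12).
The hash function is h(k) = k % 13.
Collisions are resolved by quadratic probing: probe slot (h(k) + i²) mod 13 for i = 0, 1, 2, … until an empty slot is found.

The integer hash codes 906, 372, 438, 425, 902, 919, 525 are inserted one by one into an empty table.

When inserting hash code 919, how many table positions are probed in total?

906 hashes to 9; slot 9 is free => place at 9.
372 hashes to 8; slot 8 is free => place at 8.
438 hashes to 9; 9 taken => place at 10.
425 hashes to 9; 9,10 taken => place at 0.
902 hashes to 5; slot 5 is free => place at 5.
919 hashes to 9; 9,10,0,5 taken => place at 12.
525 hashes to 5; 5 taken => place at 6.
Table: [425, ., ., ., ., 902, 525, ., 372, 906, 438, ., 919]

5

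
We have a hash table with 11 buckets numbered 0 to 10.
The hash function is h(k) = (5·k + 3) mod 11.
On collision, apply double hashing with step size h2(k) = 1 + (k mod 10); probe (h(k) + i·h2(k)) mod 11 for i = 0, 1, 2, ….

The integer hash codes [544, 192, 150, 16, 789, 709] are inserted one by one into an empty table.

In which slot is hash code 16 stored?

2

544: h=6 => slot 6
192: h=6, h2=3, probe 6,9 => slot 9
150: h=5 => slot 5
16: h=6, h2=7, probe 6,2 => slot 2
789: h=10 => slot 10
709: h=6, h2=10, probe 6,5,4 => slot 4
Table: [-, -, 16, -, 709, 150, 544, -, -, 192, 789]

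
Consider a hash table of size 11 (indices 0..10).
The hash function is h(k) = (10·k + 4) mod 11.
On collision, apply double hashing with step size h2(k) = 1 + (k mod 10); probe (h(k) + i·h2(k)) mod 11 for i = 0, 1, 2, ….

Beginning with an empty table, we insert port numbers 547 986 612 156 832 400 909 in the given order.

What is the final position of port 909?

547 hashes to 7; slot 7 is free -> place at 7.
986 hashes to 8; slot 8 is free -> place at 8.
612 hashes to 8, h2=3; 8 taken -> place at 0.
156 hashes to 2; slot 2 is free -> place at 2.
832 hashes to 8, h2=3; 8,0 taken -> place at 3.
400 hashes to 0, h2=1; 0 taken -> place at 1.
909 hashes to 8, h2=10; 8,7 taken -> place at 6.
Table: [612, 400, 156, 832, _, _, 909, 547, 986, _, _]

6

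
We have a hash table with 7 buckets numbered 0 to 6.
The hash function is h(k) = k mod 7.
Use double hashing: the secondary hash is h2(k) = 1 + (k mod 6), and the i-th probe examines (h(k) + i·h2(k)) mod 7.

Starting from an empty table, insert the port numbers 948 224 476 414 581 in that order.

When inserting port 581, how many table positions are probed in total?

948 hashes to 3; slot 3 is free => place at 3.
224 hashes to 0; slot 0 is free => place at 0.
476 hashes to 0, h2=3; 0,3 taken => place at 6.
414 hashes to 1; slot 1 is free => place at 1.
581 hashes to 0, h2=6; 0,6 taken => place at 5.
Table: [224, 414, ., 948, ., 581, 476]

3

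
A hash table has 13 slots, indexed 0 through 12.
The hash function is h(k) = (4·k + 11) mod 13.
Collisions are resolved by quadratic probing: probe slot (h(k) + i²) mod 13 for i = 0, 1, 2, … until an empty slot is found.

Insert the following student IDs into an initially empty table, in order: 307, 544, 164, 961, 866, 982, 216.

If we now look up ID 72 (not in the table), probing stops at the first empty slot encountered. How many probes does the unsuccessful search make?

4

307 hashes to 4; slot 4 is free → place at 4.
544 hashes to 3; slot 3 is free → place at 3.
164 hashes to 4; 4 taken → place at 5.
961 hashes to 7; slot 7 is free → place at 7.
866 hashes to 4; 4,5 taken → place at 8.
982 hashes to 0; slot 0 is free → place at 0.
216 hashes to 4; 4,5,8,0,7,3 taken → place at 1.
Table: [982, 216, ., 544, 307, 164, ., 961, 866, ., ., ., .]
Lookup 72: h=0, probe 0,1,4,9 → slot 9 empty, not found.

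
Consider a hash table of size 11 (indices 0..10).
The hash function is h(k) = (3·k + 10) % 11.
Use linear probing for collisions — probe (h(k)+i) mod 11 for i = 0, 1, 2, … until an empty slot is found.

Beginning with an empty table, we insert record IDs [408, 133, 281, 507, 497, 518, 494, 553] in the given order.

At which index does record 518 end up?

408 hashes to 2; slot 2 is free → place at 2.
133 hashes to 2; 2 taken → place at 3.
281 hashes to 6; slot 6 is free → place at 6.
507 hashes to 2; 2,3 taken → place at 4.
497 hashes to 5; slot 5 is free → place at 5.
518 hashes to 2; 2,3,4,5,6 taken → place at 7.
494 hashes to 7; 7 taken → place at 8.
553 hashes to 8; 8 taken → place at 9.
Table: [-, -, 408, 133, 507, 497, 281, 518, 494, 553, -]

7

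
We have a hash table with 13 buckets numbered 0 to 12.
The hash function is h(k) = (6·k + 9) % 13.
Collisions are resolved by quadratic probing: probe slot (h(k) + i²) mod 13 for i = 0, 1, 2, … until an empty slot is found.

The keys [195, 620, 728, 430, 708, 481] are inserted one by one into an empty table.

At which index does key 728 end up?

195: h=9 => slot 9
620: h=11 => slot 11
728: h=9, probe 9,10 => slot 10
430: h=2 => slot 2
708: h=6 => slot 6
481: h=9, probe 9,10,0 => slot 0
Table: [481, ., 430, ., ., ., 708, ., ., 195, 728, 620, .]

10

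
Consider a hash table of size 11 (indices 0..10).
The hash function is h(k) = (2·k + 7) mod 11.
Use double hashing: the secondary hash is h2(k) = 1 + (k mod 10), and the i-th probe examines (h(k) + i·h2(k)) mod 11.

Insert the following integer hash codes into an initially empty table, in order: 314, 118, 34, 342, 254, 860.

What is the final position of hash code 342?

4

Insert 314: h=8, slot 8 empty -> index 8.
Insert 118: h=1, slot 1 empty -> index 1.
Insert 34: h=9, slot 9 empty -> index 9.
Insert 342: h=9, h2=3, slots 9,1 occupied -> index 4.
Insert 254: h=9, h2=5, slot 9 occupied -> index 3.
Insert 860: h=0, slot 0 empty -> index 0.
Table: [860, 118, _, 254, 342, _, _, _, 314, 34, _]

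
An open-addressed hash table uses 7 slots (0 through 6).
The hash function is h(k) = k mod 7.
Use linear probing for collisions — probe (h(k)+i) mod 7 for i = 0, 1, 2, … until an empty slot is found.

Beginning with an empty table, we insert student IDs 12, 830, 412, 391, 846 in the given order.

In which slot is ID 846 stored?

1

Insert 12: h=5, slot 5 empty => index 5.
Insert 830: h=4, slot 4 empty => index 4.
Insert 412: h=6, slot 6 empty => index 6.
Insert 391: h=6, slot 6 occupied => index 0.
Insert 846: h=6, slots 6,0 occupied => index 1.
Table: [391, 846, —, —, 830, 12, 412]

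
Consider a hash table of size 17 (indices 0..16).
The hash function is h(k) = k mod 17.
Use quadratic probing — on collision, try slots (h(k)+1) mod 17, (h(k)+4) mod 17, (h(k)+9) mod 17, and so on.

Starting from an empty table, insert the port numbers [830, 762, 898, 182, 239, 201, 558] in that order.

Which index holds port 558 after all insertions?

13

830 hashes to 14; slot 14 is free => place at 14.
762 hashes to 14; 14 taken => place at 15.
898 hashes to 14; 14,15 taken => place at 1.
182 hashes to 12; slot 12 is free => place at 12.
239 hashes to 1; 1 taken => place at 2.
201 hashes to 14; 14,15,1 taken => place at 6.
558 hashes to 14; 14,15,1,6 taken => place at 13.
Table: [., 898, 239, ., ., ., 201, ., ., ., ., ., 182, 558, 830, 762, .]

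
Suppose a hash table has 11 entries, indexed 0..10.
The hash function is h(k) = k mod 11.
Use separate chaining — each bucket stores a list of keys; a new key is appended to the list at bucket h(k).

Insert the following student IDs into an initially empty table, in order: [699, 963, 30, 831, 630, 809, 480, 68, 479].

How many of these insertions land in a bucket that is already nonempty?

4

699 -> bucket 6
963 -> bucket 6 (collision)
30 -> bucket 8
831 -> bucket 6 (collision)
630 -> bucket 3
809 -> bucket 6 (collision)
480 -> bucket 7
68 -> bucket 2
479 -> bucket 6 (collision)
Final buckets:
0: _
1: _
2: 68
3: 630
4: _
5: _
6: 699 -> 963 -> 831 -> 809 -> 479
7: 480
8: 30
9: _
10: _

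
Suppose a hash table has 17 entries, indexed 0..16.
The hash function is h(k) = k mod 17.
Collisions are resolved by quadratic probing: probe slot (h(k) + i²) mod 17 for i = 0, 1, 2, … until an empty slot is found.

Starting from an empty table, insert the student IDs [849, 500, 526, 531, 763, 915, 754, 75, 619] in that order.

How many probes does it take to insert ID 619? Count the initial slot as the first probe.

3

Insert 849: h=16, slot 16 empty => index 16.
Insert 500: h=7, slot 7 empty => index 7.
Insert 526: h=16, slot 16 occupied => index 0.
Insert 531: h=4, slot 4 empty => index 4.
Insert 763: h=15, slot 15 empty => index 15.
Insert 915: h=14, slot 14 empty => index 14.
Insert 754: h=6, slot 6 empty => index 6.
Insert 75: h=7, slot 7 occupied => index 8.
Insert 619: h=7, slots 7,8 occupied => index 11.
Table: [526, ., ., ., 531, ., 754, 500, 75, ., ., 619, ., ., 915, 763, 849]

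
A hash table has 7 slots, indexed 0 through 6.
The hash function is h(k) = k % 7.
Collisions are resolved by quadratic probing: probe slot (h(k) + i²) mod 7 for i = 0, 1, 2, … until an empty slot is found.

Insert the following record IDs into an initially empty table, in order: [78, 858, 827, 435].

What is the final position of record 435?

5

78: h=1 -> slot 1
858: h=4 -> slot 4
827: h=1, probe 1,2 -> slot 2
435: h=1, probe 1,2,5 -> slot 5
Table: [—, 78, 827, —, 858, 435, —]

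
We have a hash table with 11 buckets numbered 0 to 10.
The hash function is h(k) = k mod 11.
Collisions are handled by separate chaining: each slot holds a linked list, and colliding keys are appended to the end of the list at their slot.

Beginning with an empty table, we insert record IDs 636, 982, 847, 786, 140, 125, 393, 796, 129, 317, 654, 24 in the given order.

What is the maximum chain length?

3

Insert 636: h=9, bucket 9 empty → new chain.
Insert 982: h=3, bucket 3 empty → new chain.
Insert 847: h=0, bucket 0 empty → new chain.
Insert 786: h=5, bucket 5 empty → new chain.
Insert 140: h=8, bucket 8 empty → new chain.
Insert 125: h=4, bucket 4 empty → new chain.
Insert 393: h=8, bucket 8 nonempty → append to chain.
Insert 796: h=4, bucket 4 nonempty → append to chain.
Insert 129: h=8, bucket 8 nonempty → append to chain.
Insert 317: h=9, bucket 9 nonempty → append to chain.
Insert 654: h=5, bucket 5 nonempty → append to chain.
Insert 24: h=2, bucket 2 empty → new chain.
Final buckets:
0: 847
1: —
2: 24
3: 982
4: 125 -> 796
5: 786 -> 654
6: —
7: —
8: 140 -> 393 -> 129
9: 636 -> 317
10: —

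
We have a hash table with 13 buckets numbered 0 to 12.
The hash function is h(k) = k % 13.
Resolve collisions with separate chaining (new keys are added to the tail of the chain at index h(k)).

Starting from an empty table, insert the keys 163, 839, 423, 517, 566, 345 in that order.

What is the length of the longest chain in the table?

5

163 -> bucket 7
839 -> bucket 7 (collision)
423 -> bucket 7 (collision)
517 -> bucket 10
566 -> bucket 7 (collision)
345 -> bucket 7 (collision)
Final buckets:
0: _
1: _
2: _
3: _
4: _
5: _
6: _
7: 163 -> 839 -> 423 -> 566 -> 345
8: _
9: _
10: 517
11: _
12: _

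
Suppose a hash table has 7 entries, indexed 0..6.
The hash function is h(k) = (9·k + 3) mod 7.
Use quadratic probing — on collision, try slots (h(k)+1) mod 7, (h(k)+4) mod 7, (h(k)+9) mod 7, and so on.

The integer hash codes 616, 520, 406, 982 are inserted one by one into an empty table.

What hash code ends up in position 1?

982

616: h=3 → slot 3
520: h=0 → slot 0
406: h=3, probe 3,4 → slot 4
982: h=0, probe 0,1 → slot 1
Table: [520, 982, -, 616, 406, -, -]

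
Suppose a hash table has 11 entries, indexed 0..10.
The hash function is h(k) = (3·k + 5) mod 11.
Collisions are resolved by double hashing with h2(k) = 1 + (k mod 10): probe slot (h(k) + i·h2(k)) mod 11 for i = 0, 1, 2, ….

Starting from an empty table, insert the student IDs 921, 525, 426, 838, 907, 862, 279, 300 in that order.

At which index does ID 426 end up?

3

921: h=7 -> slot 7
525: h=7, h2=6, probe 7,2 -> slot 2
426: h=7, h2=7, probe 7,3 -> slot 3
838: h=0 -> slot 0
907: h=9 -> slot 9
862: h=6 -> slot 6
279: h=6, h2=10, probe 6,5 -> slot 5
300: h=3, h2=1, probe 3,4 -> slot 4
Table: [838, ., 525, 426, 300, 279, 862, 921, ., 907, .]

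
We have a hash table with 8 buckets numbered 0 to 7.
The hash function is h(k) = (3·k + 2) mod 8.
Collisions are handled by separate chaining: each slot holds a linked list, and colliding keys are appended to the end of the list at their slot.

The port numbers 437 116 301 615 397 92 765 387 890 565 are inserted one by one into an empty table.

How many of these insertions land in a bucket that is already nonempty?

5

Insert 437: h=1, bucket 1 empty -> new chain.
Insert 116: h=6, bucket 6 empty -> new chain.
Insert 301: h=1, bucket 1 nonempty -> append to chain.
Insert 615: h=7, bucket 7 empty -> new chain.
Insert 397: h=1, bucket 1 nonempty -> append to chain.
Insert 92: h=6, bucket 6 nonempty -> append to chain.
Insert 765: h=1, bucket 1 nonempty -> append to chain.
Insert 387: h=3, bucket 3 empty -> new chain.
Insert 890: h=0, bucket 0 empty -> new chain.
Insert 565: h=1, bucket 1 nonempty -> append to chain.
Final buckets:
0: 890
1: 437 -> 301 -> 397 -> 765 -> 565
2: _
3: 387
4: _
5: _
6: 116 -> 92
7: 615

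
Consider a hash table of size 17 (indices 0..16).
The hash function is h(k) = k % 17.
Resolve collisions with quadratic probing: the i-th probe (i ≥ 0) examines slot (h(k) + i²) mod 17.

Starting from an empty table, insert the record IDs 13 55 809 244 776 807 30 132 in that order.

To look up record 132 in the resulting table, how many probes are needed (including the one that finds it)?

3

13 hashes to 13; slot 13 is free → place at 13.
55 hashes to 4; slot 4 is free → place at 4.
809 hashes to 10; slot 10 is free → place at 10.
244 hashes to 6; slot 6 is free → place at 6.
776 hashes to 11; slot 11 is free → place at 11.
807 hashes to 8; slot 8 is free → place at 8.
30 hashes to 13; 13 taken → place at 14.
132 hashes to 13; 13,14 taken → place at 0.
Table: [132, ∅, ∅, ∅, 55, ∅, 244, ∅, 807, ∅, 809, 776, ∅, 13, 30, ∅, ∅]
Lookup 132: h=13, probe 13,14,0 → found at 0.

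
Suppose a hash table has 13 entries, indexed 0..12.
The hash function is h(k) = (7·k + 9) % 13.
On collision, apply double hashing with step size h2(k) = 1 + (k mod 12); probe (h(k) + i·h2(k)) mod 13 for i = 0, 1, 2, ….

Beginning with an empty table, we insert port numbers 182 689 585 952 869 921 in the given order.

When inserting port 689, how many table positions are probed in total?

2

182 hashes to 9; slot 9 is free => place at 9.
689 hashes to 9, h2=6; 9 taken => place at 2.
585 hashes to 9, h2=10; 9 taken => place at 6.
952 hashes to 4; slot 4 is free => place at 4.
869 hashes to 8; slot 8 is free => place at 8.
921 hashes to 8, h2=10; 8 taken => place at 5.
Table: [—, —, 689, —, 952, 921, 585, —, 869, 182, —, —, —]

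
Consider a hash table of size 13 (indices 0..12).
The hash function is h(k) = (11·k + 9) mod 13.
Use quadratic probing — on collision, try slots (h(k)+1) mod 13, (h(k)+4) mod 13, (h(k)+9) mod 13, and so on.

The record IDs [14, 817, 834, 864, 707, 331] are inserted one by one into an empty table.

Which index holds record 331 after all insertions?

11

Insert 14: h=7, slot 7 empty -> index 7.
Insert 817: h=0, slot 0 empty -> index 0.
Insert 834: h=5, slot 5 empty -> index 5.
Insert 864: h=10, slot 10 empty -> index 10.
Insert 707: h=12, slot 12 empty -> index 12.
Insert 331: h=10, slot 10 occupied -> index 11.
Table: [817, ∅, ∅, ∅, ∅, 834, ∅, 14, ∅, ∅, 864, 331, 707]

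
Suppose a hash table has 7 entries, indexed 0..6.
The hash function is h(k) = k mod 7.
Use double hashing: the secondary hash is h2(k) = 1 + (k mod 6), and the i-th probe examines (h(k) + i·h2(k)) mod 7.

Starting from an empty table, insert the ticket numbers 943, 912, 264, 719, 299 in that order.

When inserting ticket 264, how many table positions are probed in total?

Insert 943: h=5, slot 5 empty → index 5.
Insert 912: h=2, slot 2 empty → index 2.
Insert 264: h=5, h2=1, slot 5 occupied → index 6.
Insert 719: h=5, h2=6, slot 5 occupied → index 4.
Insert 299: h=5, h2=6, slots 5,4 occupied → index 3.
Table: [-, -, 912, 299, 719, 943, 264]

2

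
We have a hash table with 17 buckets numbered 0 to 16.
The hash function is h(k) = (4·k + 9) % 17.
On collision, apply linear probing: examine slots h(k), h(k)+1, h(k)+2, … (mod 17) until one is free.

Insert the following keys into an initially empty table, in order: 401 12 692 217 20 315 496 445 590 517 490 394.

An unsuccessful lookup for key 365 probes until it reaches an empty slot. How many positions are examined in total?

Insert 401: h=15, slot 15 empty => index 15.
Insert 12: h=6, slot 6 empty => index 6.
Insert 692: h=6, slot 6 occupied => index 7.
Insert 217: h=10, slot 10 empty => index 10.
Insert 20: h=4, slot 4 empty => index 4.
Insert 315: h=11, slot 11 empty => index 11.
Insert 496: h=4, slot 4 occupied => index 5.
Insert 445: h=4, slots 4,5,6,7 occupied => index 8.
Insert 590: h=6, slots 6,7,8 occupied => index 9.
Insert 517: h=3, slot 3 empty => index 3.
Insert 490: h=14, slot 14 empty => index 14.
Insert 394: h=4, slots 4,5,6,7,8,9,10,11 occupied => index 12.
Table: [_, _, _, 517, 20, 496, 12, 692, 445, 590, 217, 315, 394, _, 490, 401, _]
Lookup 365: h=7, probe 7,8,9,10,11,12,13 → slot 13 empty, not found.

7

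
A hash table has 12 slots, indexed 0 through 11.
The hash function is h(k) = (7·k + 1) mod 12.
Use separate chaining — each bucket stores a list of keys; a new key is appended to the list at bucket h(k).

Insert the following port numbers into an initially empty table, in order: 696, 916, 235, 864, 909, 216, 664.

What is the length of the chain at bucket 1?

696 -> bucket 1
916 -> bucket 5
235 -> bucket 2
864 -> bucket 1 (collision)
909 -> bucket 4
216 -> bucket 1 (collision)
664 -> bucket 5 (collision)
Final buckets:
0: —
1: 696 -> 864 -> 216
2: 235
3: —
4: 909
5: 916 -> 664
6: —
7: —
8: —
9: —
10: —
11: —

3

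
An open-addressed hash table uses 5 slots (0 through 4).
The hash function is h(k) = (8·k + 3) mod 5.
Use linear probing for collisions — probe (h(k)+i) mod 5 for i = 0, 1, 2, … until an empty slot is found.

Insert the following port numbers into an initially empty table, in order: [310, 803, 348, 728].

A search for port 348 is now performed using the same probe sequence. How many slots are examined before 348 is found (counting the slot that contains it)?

3

310: h=3 → slot 3
803: h=2 → slot 2
348: h=2, probe 2,3,4 → slot 4
728: h=2, probe 2,3,4,0 → slot 0
Table: [728, ., 803, 310, 348]
Lookup 348: h=2, probe 2,3,4 → found at 4.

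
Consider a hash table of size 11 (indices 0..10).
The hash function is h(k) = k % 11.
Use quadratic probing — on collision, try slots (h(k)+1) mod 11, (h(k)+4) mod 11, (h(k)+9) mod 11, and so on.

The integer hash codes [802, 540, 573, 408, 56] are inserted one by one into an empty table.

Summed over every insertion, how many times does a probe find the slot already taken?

7

802 hashes to 10; slot 10 is free => place at 10.
540 hashes to 1; slot 1 is free => place at 1.
573 hashes to 1; 1 taken => place at 2.
408 hashes to 1; 1,2 taken => place at 5.
56 hashes to 1; 1,2,5,10 taken => place at 6.
Table: [_, 540, 573, _, _, 408, 56, _, _, _, 802]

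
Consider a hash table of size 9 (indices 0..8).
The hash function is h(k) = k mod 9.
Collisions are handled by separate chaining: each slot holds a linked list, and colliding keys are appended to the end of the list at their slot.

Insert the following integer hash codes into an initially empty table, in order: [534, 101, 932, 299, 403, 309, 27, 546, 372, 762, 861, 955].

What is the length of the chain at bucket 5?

1

Insert 534: h=3, bucket 3 empty -> new chain.
Insert 101: h=2, bucket 2 empty -> new chain.
Insert 932: h=5, bucket 5 empty -> new chain.
Insert 299: h=2, bucket 2 nonempty -> append to chain.
Insert 403: h=7, bucket 7 empty -> new chain.
Insert 309: h=3, bucket 3 nonempty -> append to chain.
Insert 27: h=0, bucket 0 empty -> new chain.
Insert 546: h=6, bucket 6 empty -> new chain.
Insert 372: h=3, bucket 3 nonempty -> append to chain.
Insert 762: h=6, bucket 6 nonempty -> append to chain.
Insert 861: h=6, bucket 6 nonempty -> append to chain.
Insert 955: h=1, bucket 1 empty -> new chain.
Final buckets:
0: 27
1: 955
2: 101 -> 299
3: 534 -> 309 -> 372
4: -
5: 932
6: 546 -> 762 -> 861
7: 403
8: -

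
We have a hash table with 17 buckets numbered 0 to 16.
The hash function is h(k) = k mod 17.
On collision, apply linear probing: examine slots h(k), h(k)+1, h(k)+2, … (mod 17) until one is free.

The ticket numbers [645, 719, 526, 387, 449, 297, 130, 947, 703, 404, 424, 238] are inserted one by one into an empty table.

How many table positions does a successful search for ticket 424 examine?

645: h=16 => slot 16
719: h=5 => slot 5
526: h=16, probe 16,0 => slot 0
387: h=13 => slot 13
449: h=7 => slot 7
297: h=8 => slot 8
130: h=11 => slot 11
947: h=12 => slot 12
703: h=6 => slot 6
404: h=13, probe 13,14 => slot 14
424: h=16, probe 16,0,1 => slot 1
238: h=0, probe 0,1,2 => slot 2
Table: [526, 424, 238, —, —, 719, 703, 449, 297, —, —, 130, 947, 387, 404, —, 645]
Lookup 424: h=16, probe 16,0,1 → found at 1.

3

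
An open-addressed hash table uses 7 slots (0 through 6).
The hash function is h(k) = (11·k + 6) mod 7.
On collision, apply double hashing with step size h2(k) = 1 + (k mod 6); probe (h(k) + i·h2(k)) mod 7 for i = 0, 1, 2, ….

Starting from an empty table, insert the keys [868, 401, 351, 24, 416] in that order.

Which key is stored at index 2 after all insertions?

416

868 hashes to 6; slot 6 is free => place at 6.
401 hashes to 0; slot 0 is free => place at 0.
351 hashes to 3; slot 3 is free => place at 3.
24 hashes to 4; slot 4 is free => place at 4.
416 hashes to 4, h2=3; 4,0,3,6 taken => place at 2.
Table: [401, _, 416, 351, 24, _, 868]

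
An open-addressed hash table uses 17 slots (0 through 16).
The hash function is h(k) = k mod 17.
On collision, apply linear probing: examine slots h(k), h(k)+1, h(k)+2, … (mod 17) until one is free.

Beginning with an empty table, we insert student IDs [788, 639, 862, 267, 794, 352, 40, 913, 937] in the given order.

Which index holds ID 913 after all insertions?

788: h=6 -> slot 6
639: h=10 -> slot 10
862: h=12 -> slot 12
267: h=12, probe 12,13 -> slot 13
794: h=12, probe 12,13,14 -> slot 14
352: h=12, probe 12,13,14,15 -> slot 15
40: h=6, probe 6,7 -> slot 7
913: h=12, probe 12,13,14,15,16 -> slot 16
937: h=2 -> slot 2
Table: [-, -, 937, -, -, -, 788, 40, -, -, 639, -, 862, 267, 794, 352, 913]

16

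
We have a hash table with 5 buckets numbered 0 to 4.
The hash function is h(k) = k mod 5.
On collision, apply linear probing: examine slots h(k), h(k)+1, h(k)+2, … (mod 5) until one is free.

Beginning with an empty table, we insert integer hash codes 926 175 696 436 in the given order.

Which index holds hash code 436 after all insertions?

3

926 hashes to 1; slot 1 is free => place at 1.
175 hashes to 0; slot 0 is free => place at 0.
696 hashes to 1; 1 taken => place at 2.
436 hashes to 1; 1,2 taken => place at 3.
Table: [175, 926, 696, 436, .]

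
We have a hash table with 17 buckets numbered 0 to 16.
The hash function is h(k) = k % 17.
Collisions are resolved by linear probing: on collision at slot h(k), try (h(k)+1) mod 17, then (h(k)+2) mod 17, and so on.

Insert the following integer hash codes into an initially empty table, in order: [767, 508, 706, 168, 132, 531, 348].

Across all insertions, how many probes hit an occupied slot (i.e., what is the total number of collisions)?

1

Insert 767: h=2, slot 2 empty → index 2.
Insert 508: h=15, slot 15 empty → index 15.
Insert 706: h=9, slot 9 empty → index 9.
Insert 168: h=15, slot 15 occupied → index 16.
Insert 132: h=13, slot 13 empty → index 13.
Insert 531: h=4, slot 4 empty → index 4.
Insert 348: h=8, slot 8 empty → index 8.
Table: [., ., 767, ., 531, ., ., ., 348, 706, ., ., ., 132, ., 508, 168]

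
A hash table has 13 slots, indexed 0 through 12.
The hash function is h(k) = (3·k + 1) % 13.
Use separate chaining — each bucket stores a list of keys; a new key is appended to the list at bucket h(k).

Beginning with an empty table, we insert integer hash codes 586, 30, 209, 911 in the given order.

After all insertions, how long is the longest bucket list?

586 -> bucket 4
30 -> bucket 0
209 -> bucket 4 (collision)
911 -> bucket 4 (collision)
Final buckets:
0: 30
1: _
2: _
3: _
4: 586 -> 209 -> 911
5: _
6: _
7: _
8: _
9: _
10: _
11: _
12: _

3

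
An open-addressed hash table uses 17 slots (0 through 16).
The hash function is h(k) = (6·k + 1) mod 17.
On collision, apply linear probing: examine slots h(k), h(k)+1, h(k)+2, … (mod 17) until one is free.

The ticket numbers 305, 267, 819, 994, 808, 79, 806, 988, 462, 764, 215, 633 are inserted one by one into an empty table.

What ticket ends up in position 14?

305: h=12 => slot 12
267: h=5 => slot 5
819: h=2 => slot 2
994: h=15 => slot 15
808: h=4 => slot 4
79: h=16 => slot 16
806: h=9 => slot 9
988: h=13 => slot 13
462: h=2, probe 2,3 => slot 3
764: h=12, probe 12,13,14 => slot 14
215: h=16, probe 16,0 => slot 0
633: h=8 => slot 8
Table: [215, -, 819, 462, 808, 267, -, -, 633, 806, -, -, 305, 988, 764, 994, 79]

764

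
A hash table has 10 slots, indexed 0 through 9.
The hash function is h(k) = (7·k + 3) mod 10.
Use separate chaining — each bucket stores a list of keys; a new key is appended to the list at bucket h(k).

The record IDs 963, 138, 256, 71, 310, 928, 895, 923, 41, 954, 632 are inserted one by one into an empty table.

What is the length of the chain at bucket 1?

Insert 963: h=4, bucket 4 empty -> new chain.
Insert 138: h=9, bucket 9 empty -> new chain.
Insert 256: h=5, bucket 5 empty -> new chain.
Insert 71: h=0, bucket 0 empty -> new chain.
Insert 310: h=3, bucket 3 empty -> new chain.
Insert 928: h=9, bucket 9 nonempty -> append to chain.
Insert 895: h=8, bucket 8 empty -> new chain.
Insert 923: h=4, bucket 4 nonempty -> append to chain.
Insert 41: h=0, bucket 0 nonempty -> append to chain.
Insert 954: h=1, bucket 1 empty -> new chain.
Insert 632: h=7, bucket 7 empty -> new chain.
Final buckets:
0: 71 -> 41
1: 954
2: —
3: 310
4: 963 -> 923
5: 256
6: —
7: 632
8: 895
9: 138 -> 928

1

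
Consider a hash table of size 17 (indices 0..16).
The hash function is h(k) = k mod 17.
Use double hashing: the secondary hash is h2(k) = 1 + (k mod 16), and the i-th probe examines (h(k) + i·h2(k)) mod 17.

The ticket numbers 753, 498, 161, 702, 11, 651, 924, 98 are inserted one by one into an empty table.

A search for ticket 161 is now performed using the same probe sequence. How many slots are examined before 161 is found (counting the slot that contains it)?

2

Insert 753: h=5, slot 5 empty => index 5.
Insert 498: h=5, h2=3, slot 5 occupied => index 8.
Insert 161: h=8, h2=2, slot 8 occupied => index 10.
Insert 702: h=5, h2=15, slot 5 occupied => index 3.
Insert 11: h=11, slot 11 empty => index 11.
Insert 651: h=5, h2=12, slot 5 occupied => index 0.
Insert 924: h=6, slot 6 empty => index 6.
Insert 98: h=13, slot 13 empty => index 13.
Table: [651, -, -, 702, -, 753, 924, -, 498, -, 161, 11, -, 98, -, -, -]
Lookup 161: h=8, h2=2, probe 8,10 → found at 10.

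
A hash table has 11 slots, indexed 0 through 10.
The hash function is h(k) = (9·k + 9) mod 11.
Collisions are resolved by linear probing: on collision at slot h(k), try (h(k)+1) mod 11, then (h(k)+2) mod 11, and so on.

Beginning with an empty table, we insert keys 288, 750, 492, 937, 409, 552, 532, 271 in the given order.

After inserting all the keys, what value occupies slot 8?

288: h=5 => slot 5
750: h=5, probe 5,6 => slot 6
492: h=4 => slot 4
937: h=5, probe 5,6,7 => slot 7
409: h=5, probe 5,6,7,8 => slot 8
552: h=5, probe 5,6,7,8,9 => slot 9
532: h=1 => slot 1
271: h=6, probe 6,7,8,9,10 => slot 10
Table: [∅, 532, ∅, ∅, 492, 288, 750, 937, 409, 552, 271]

409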